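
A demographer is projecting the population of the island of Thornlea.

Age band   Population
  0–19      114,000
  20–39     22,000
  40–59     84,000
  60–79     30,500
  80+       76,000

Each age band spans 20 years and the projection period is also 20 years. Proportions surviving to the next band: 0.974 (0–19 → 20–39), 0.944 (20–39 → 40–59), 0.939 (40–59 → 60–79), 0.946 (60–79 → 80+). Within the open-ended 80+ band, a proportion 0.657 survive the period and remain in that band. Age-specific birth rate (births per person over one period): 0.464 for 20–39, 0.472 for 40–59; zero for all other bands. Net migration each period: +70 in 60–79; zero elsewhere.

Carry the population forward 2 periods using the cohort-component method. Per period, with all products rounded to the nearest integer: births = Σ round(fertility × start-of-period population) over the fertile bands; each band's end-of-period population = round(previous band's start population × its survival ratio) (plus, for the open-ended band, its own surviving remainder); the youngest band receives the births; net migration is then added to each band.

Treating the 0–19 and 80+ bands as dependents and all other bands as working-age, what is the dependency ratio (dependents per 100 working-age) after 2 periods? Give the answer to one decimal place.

108.6

Let band 1 be 0–19 through band 5 = 80+.
— Period 1 —
Births: 22000 × 0.464 = 10208, 84000 × 0.472 = 39648 — total 49856
Band 2: 114000 × 0.974 = 111036
Band 3: 22000 × 0.944 = 20768
Band 4: 84000 × 0.939 = 78876
Band 5: 30500 × 0.946 + 76000 × 0.657 = 28853 + 49932 = 78785
Net migration: Band 4 + 70 → 78946
Population now: 0–19=49856, 20–39=111036, 40–59=20768, 60–79=78946, 80+=78785
— Period 2 —
Births: 111036 × 0.464 = 51521, 20768 × 0.472 = 9802 — total 61323
Band 2: 49856 × 0.974 = 48560
Band 3: 111036 × 0.944 = 104818
Band 4: 20768 × 0.939 = 19501
Band 5: 78946 × 0.946 + 78785 × 0.657 = 74683 + 51762 = 126445
Net migration: Band 4 + 70 → 19571
Population now: 0–19=61323, 20–39=48560, 40–59=104818, 60–79=19571, 80+=126445
Dependents (band 0–19 + band 80+) = 61323 + 126445 = 187768; working-age = 172949; ratio = 187768/172949 × 100 = 108.6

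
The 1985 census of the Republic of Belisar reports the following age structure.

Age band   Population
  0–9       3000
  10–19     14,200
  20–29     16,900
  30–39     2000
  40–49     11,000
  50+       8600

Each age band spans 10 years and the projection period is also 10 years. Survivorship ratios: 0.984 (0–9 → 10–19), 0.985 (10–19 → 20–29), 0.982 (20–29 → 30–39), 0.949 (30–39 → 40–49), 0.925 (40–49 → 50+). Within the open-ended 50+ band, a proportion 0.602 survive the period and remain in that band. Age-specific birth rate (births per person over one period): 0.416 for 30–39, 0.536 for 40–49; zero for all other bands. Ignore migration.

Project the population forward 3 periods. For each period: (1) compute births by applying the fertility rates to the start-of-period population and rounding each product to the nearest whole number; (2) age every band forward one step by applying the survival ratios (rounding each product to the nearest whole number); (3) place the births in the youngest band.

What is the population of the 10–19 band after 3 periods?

Numbering the bands 1..6 from youngest to oldest:
After projecting period 1:
Births: 2000 × 0.416 = 832, 11000 × 0.536 = 5896 — total 6728
Band 2: 3000 × 0.984 = 2952
Band 3: 14200 × 0.985 = 13987
Band 4: 16900 × 0.982 = 16596
Band 5: 2000 × 0.949 = 1898
Band 6: 11000 × 0.925 + 8600 × 0.602 = 10175 + 5177 = 15352
End of period: [6728, 2952, 13987, 16596, 1898, 15352]
After projecting period 2:
Births: 16596 × 0.416 = 6904, 1898 × 0.536 = 1017 — total 7921
Band 2: 6728 × 0.984 = 6620
Band 3: 2952 × 0.985 = 2908
Band 4: 13987 × 0.982 = 13735
Band 5: 16596 × 0.949 = 15750
Band 6: 1898 × 0.925 + 15352 × 0.602 = 1756 + 9242 = 10998
End of period: [7921, 6620, 2908, 13735, 15750, 10998]
After projecting period 3:
Births: 13735 × 0.416 = 5714, 15750 × 0.536 = 8442 — total 14156
Band 2: 7921 × 0.984 = 7794
Band 3: 6620 × 0.985 = 6521
Band 4: 2908 × 0.982 = 2856
Band 5: 13735 × 0.949 = 13035
Band 6: 15750 × 0.925 + 10998 × 0.602 = 14569 + 6621 = 21190
End of period: [14156, 7794, 6521, 2856, 13035, 21190]

7794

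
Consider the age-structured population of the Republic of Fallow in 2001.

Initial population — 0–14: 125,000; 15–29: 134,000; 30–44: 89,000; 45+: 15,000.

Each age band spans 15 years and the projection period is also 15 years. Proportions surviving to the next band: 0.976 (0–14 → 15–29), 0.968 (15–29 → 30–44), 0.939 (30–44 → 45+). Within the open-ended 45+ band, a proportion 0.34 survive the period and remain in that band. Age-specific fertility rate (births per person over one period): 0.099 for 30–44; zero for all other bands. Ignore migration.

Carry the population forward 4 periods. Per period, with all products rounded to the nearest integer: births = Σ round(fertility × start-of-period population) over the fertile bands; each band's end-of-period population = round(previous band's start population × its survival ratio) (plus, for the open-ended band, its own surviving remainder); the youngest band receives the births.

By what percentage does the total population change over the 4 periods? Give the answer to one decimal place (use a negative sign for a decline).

After projecting period 1:
Births: 89000 × 0.099 = 8811
15–29: 125000 × 0.976 = 122000
30–44: 134000 × 0.968 = 129712
45+: 89000 × 0.939 + 15000 × 0.34 = 83571 + 5100 = 88671
Population now: 0–14=8811, 15–29=122000, 30–44=129712, 45+=88671
After projecting period 2:
Births: 129712 × 0.099 = 12841
15–29: 8811 × 0.976 = 8600
30–44: 122000 × 0.968 = 118096
45+: 129712 × 0.939 + 88671 × 0.34 = 121800 + 30148 = 151948
Population now: 0–14=12841, 15–29=8600, 30–44=118096, 45+=151948
After projecting period 3:
Births: 118096 × 0.099 = 11692
15–29: 12841 × 0.976 = 12533
30–44: 8600 × 0.968 = 8325
45+: 118096 × 0.939 + 151948 × 0.34 = 110892 + 51662 = 162554
Population now: 0–14=11692, 15–29=12533, 30–44=8325, 45+=162554
After projecting period 4:
Births: 8325 × 0.099 = 824
15–29: 11692 × 0.976 = 11411
30–44: 12533 × 0.968 = 12132
45+: 8325 × 0.939 + 162554 × 0.34 = 7817 + 55268 = 63085
Population now: 0–14=824, 15–29=11411, 30–44=12132, 45+=63085
Total: 363000 → 87452; change = -275548; percentage change = -75.9%

-75.9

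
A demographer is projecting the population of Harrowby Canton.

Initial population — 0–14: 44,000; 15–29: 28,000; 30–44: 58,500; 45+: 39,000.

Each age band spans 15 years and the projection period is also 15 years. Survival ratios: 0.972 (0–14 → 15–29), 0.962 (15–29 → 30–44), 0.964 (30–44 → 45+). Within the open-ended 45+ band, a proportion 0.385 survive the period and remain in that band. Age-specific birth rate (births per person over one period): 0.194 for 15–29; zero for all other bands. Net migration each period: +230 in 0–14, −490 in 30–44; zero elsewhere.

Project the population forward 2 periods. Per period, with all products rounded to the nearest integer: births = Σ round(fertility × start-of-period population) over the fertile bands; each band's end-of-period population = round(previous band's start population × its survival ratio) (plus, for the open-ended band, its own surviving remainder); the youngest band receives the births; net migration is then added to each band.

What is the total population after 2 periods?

107669

Period 1.
Births: 28000 × 0.194 = 5432
15–29: 44000 × 0.972 = 42768
30–44: 28000 × 0.962 = 26936
45+: 58500 × 0.964 + 39000 × 0.385 = 56394 + 15015 = 71409
Net migration: 0–14 + 230 → 5662; 30–44 − 490 → 26446
→ [5662, 42768, 26446, 71409]
Period 2.
Births: 42768 × 0.194 = 8297
15–29: 5662 × 0.972 = 5503
30–44: 42768 × 0.962 = 41143
45+: 26446 × 0.964 + 71409 × 0.385 = 25494 + 27492 = 52986
Net migration: 0–14 + 230 → 8527; 30–44 − 490 → 40653
→ [8527, 5503, 40653, 52986]
Total after period 2: 8527 + 5503 + 40653 + 52986 = 107669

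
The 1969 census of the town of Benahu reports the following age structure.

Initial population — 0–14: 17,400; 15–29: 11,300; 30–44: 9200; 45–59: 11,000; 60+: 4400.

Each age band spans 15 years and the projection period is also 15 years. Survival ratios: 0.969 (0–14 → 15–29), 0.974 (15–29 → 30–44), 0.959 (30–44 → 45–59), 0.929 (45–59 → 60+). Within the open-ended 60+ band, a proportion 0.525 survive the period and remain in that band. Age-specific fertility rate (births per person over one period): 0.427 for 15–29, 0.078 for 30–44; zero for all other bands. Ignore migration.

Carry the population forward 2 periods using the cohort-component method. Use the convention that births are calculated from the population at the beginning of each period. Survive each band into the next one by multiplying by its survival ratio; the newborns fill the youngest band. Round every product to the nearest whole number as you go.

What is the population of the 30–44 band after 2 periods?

(Bands numbered youngest = 1 to oldest = 5.)
— Period 1 —
Births: 11300 × 0.427 = 4825 ; 9200 × 0.078 = 718 — total 5543
Band 2: 17400 × 0.969 = 16861
Band 3: 11300 × 0.974 = 11006
Band 4: 9200 × 0.959 = 8823
Band 5: 11000 × 0.929 + 4400 × 0.525 = 10219 + 2310 = 12529
Population now: 0–14=5543, 15–29=16861, 30–44=11006, 45–59=8823, 60+=12529
— Period 2 —
Births: 16861 × 0.427 = 7200 ; 11006 × 0.078 = 858 — total 8058
Band 2: 5543 × 0.969 = 5371
Band 3: 16861 × 0.974 = 16423
Band 4: 11006 × 0.959 = 10555
Band 5: 8823 × 0.929 + 12529 × 0.525 = 8197 + 6578 = 14775
Population now: 0–14=8058, 15–29=5371, 30–44=16423, 45–59=10555, 60+=14775

16423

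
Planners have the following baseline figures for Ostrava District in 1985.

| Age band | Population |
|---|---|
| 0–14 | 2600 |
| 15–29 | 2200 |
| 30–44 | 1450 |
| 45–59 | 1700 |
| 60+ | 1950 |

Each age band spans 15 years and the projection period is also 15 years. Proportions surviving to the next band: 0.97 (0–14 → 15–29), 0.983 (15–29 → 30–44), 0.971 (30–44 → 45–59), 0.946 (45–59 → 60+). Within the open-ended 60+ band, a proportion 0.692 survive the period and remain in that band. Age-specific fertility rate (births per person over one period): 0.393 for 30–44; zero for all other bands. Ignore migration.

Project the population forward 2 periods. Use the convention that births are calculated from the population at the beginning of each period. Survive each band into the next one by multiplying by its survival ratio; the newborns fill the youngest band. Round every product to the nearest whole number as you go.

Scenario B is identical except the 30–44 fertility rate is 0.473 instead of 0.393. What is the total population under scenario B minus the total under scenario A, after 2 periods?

Call the bands 1 to 5, youngest first.
Period 1.
Births: 1450 × 0.393 = 570
Band 2: 2600 × 0.97 = 2522
Band 3: 2200 × 0.983 = 2163
Band 4: 1450 × 0.971 = 1408
Band 5: 1700 × 0.946 + 1950 × 0.692 = 1608 + 1349 = 2957
Giving 570 / 2522 / 2163 / 1408 / 2957.
Period 2.
Births: 2163 × 0.393 = 850
Band 2: 570 × 0.97 = 553
Band 3: 2522 × 0.983 = 2479
Band 4: 2163 × 0.971 = 2100
Band 5: 1408 × 0.946 + 2957 × 0.692 = 1332 + 2046 = 3378
Giving 850 / 553 / 2479 / 2100 / 3378.
Scenario A total after 2 periods: 9360
Scenario B projection —
Period 1.
Births: 1450 × 0.473 = 686
Band 2: 2600 × 0.97 = 2522
Band 3: 2200 × 0.983 = 2163
Band 4: 1450 × 0.971 = 1408
Band 5: 1700 × 0.946 + 1950 × 0.692 = 1608 + 1349 = 2957
Giving 686 / 2522 / 2163 / 1408 / 2957.
Period 2.
Births: 2163 × 0.473 = 1023
Band 2: 686 × 0.97 = 665
Band 3: 2522 × 0.983 = 2479
Band 4: 2163 × 0.971 = 2100
Band 5: 1408 × 0.946 + 2957 × 0.692 = 1332 + 2046 = 3378
Giving 1023 / 665 / 2479 / 2100 / 3378.
Scenario B total after 2 periods: 9645
Difference B − A = 9645 − 9360 = 285

285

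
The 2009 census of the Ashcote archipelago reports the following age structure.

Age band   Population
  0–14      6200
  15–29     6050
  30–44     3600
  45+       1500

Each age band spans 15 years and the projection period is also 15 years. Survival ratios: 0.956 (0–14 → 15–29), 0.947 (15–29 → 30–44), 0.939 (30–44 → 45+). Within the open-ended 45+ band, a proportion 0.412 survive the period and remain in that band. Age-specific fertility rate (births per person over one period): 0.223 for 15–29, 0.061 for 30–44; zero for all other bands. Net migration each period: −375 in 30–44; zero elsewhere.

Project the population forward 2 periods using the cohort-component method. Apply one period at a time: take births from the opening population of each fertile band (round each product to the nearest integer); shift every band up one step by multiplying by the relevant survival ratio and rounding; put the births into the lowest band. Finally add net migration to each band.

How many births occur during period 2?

1649

Numbering the groups 1..4 from youngest to oldest:
After projecting period 1:
Births: 6050 × 0.223 = 1349 ; 3600 × 0.061 = 220 ⇒ total 1569
Group 2: 6200 × 0.956 = 5927
Group 3: 6050 × 0.947 = 5729
Group 4: 3600 × 0.939 + 1500 × 0.412 = 3380 + 618 = 3998
Net migration: Group 3 − 375 → 5354
→ [1569, 5927, 5354, 3998]
After projecting period 2:
Births: 5927 × 0.223 = 1322 ; 5354 × 0.061 = 327 ⇒ total 1649
Group 2: 1569 × 0.956 = 1500
Group 3: 5927 × 0.947 = 5613
Group 4: 5354 × 0.939 + 3998 × 0.412 = 5027 + 1647 = 6674
Net migration: Group 3 − 375 → 5238
→ [1649, 1500, 5238, 6674]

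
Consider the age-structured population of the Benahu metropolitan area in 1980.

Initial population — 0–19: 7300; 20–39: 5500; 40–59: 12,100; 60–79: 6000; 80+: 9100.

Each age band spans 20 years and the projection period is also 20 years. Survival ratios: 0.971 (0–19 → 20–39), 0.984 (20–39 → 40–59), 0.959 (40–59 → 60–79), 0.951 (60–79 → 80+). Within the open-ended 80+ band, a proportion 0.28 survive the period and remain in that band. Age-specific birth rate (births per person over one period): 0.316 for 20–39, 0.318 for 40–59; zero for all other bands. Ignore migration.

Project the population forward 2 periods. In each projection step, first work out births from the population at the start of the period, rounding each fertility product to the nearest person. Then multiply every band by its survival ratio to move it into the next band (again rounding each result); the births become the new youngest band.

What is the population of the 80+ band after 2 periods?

— Period 1 —
Births: 5500 × 0.316 = 1738 ; 12100 × 0.318 = 3848 ⇒ total 5586
20–39: 7300 × 0.971 = 7088
40–59: 5500 × 0.984 = 5412
60–79: 12100 × 0.959 = 11604
80+: 6000 × 0.951 + 9100 × 0.28 = 5706 + 2548 = 8254
→ [5586, 7088, 5412, 11604, 8254]
— Period 2 —
Births: 7088 × 0.316 = 2240 ; 5412 × 0.318 = 1721 ⇒ total 3961
20–39: 5586 × 0.971 = 5424
40–59: 7088 × 0.984 = 6975
60–79: 5412 × 0.959 = 5190
80+: 11604 × 0.951 + 8254 × 0.28 = 11035 + 2311 = 13346
→ [3961, 5424, 6975, 5190, 13346]

13346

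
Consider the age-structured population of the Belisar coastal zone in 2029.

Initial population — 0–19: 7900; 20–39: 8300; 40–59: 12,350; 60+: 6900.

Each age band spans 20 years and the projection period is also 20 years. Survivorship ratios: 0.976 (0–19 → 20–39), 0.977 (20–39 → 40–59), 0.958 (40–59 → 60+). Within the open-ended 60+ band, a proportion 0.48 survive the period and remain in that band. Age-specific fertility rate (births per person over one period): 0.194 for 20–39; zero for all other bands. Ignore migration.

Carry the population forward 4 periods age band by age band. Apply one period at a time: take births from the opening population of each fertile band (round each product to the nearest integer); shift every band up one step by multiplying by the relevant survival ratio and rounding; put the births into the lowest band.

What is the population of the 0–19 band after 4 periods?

283

— Period 1 —
Births: 8300 × 0.194 = 1610
20–39: 7900 × 0.976 = 7710
40–59: 8300 × 0.977 = 8109
60+: 12350 × 0.958 + 6900 × 0.48 = 11831 + 3312 = 15143
End of period: [1610, 7710, 8109, 15143]
— Period 2 —
Births: 7710 × 0.194 = 1496
20–39: 1610 × 0.976 = 1571
40–59: 7710 × 0.977 = 7533
60+: 8109 × 0.958 + 15143 × 0.48 = 7768 + 7269 = 15037
End of period: [1496, 1571, 7533, 15037]
— Period 3 —
Births: 1571 × 0.194 = 305
20–39: 1496 × 0.976 = 1460
40–59: 1571 × 0.977 = 1535
60+: 7533 × 0.958 + 15037 × 0.48 = 7217 + 7218 = 14435
End of period: [305, 1460, 1535, 14435]
— Period 4 —
Births: 1460 × 0.194 = 283
20–39: 305 × 0.976 = 298
40–59: 1460 × 0.977 = 1426
60+: 1535 × 0.958 + 14435 × 0.48 = 1471 + 6929 = 8400
End of period: [283, 298, 1426, 8400]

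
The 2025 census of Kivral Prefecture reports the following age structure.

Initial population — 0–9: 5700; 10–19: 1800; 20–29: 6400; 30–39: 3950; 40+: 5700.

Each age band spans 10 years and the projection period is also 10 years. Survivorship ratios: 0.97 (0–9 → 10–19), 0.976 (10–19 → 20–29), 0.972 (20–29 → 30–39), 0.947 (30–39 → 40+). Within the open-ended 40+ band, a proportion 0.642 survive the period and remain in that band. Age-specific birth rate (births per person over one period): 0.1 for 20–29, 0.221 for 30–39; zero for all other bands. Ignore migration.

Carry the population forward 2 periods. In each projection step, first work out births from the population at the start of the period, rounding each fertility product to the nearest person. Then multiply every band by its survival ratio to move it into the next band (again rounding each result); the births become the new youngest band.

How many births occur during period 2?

Period 1.
Births: 6400 * 0.1 = 640 ; 3950 * 0.221 = 873 ⇒ total 1513
10–19: 5700 * 0.97 = 5529
20–29: 1800 * 0.976 = 1757
30–39: 6400 * 0.972 = 6221
40+: 3950 * 0.947 + 5700 * 0.642 = 3741 + 3659 = 7400
→ [1513, 5529, 1757, 6221, 7400]
Period 2.
Births: 1757 * 0.1 = 176 ; 6221 * 0.221 = 1375 ⇒ total 1551
10–19: 1513 * 0.97 = 1468
20–29: 5529 * 0.976 = 5396
30–39: 1757 * 0.972 = 1708
40+: 6221 * 0.947 + 7400 * 0.642 = 5891 + 4751 = 10642
→ [1551, 1468, 5396, 1708, 10642]

1551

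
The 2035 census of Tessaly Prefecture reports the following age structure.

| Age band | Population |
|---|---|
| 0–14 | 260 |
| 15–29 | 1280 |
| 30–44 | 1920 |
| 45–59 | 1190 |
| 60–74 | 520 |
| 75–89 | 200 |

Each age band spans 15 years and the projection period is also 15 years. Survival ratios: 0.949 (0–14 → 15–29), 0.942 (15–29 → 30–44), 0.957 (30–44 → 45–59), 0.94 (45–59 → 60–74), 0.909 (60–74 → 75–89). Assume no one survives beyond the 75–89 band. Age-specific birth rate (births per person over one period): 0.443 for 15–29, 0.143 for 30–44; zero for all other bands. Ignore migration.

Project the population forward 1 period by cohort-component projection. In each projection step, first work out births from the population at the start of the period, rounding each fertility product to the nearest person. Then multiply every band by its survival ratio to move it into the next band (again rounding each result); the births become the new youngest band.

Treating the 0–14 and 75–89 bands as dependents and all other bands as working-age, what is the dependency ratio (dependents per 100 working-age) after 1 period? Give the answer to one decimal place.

Let band 1 be 0–14 through band 6 = 75–89.
Period 1:
Births: 1280 × 0.443 = 567 ; 1920 × 0.143 = 275 → 842
Band 2: 260 × 0.949 = 247
Band 3: 1280 × 0.942 = 1206
Band 4: 1920 × 0.957 = 1837
Band 5: 1190 × 0.94 = 1119
Band 6: 520 × 0.909 = 473
Population now: 0–14=842, 15–29=247, 30–44=1206, 45–59=1837, 60–74=1119, 75–89=473
Dependents (band 0–14 + band 75–89) = 842 + 473 = 1315; working-age = 4409; ratio = 1315/4409 × 100 = 29.8

29.8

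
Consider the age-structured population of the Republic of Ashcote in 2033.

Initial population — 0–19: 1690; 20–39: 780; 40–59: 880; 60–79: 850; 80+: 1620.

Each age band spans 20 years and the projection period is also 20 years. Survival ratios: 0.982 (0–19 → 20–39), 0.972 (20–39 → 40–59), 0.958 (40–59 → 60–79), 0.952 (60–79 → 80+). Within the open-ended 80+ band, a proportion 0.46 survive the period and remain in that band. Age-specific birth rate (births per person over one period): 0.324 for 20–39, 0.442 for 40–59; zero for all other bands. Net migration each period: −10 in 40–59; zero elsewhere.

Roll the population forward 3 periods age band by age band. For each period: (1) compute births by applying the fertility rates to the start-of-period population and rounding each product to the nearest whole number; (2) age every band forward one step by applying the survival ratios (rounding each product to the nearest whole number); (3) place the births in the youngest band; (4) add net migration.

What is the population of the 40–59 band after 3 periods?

602

Let band 1 be 0–19 through band 5 = 80+.
[period 1]
Births: 780 * 0.324 = 253  |  880 * 0.442 = 389 → 642
Band 2: 1690 * 0.982 = 1660
Band 3: 780 * 0.972 = 758
Band 4: 880 * 0.958 = 843
Band 5: 850 * 0.952 + 1620 * 0.46 = 809 + 745 = 1554
Net migration: Band 3 − 10 → 748
End of period: [642, 1660, 748, 843, 1554]
[period 2]
Births: 1660 * 0.324 = 538  |  748 * 0.442 = 331 → 869
Band 2: 642 * 0.982 = 630
Band 3: 1660 * 0.972 = 1614
Band 4: 748 * 0.958 = 717
Band 5: 843 * 0.952 + 1554 * 0.46 = 803 + 715 = 1518
Net migration: Band 3 − 10 → 1604
End of period: [869, 630, 1604, 717, 1518]
[period 3]
Births: 630 * 0.324 = 204  |  1604 * 0.442 = 709 → 913
Band 2: 869 * 0.982 = 853
Band 3: 630 * 0.972 = 612
Band 4: 1604 * 0.958 = 1537
Band 5: 717 * 0.952 + 1518 * 0.46 = 683 + 698 = 1381
Net migration: Band 3 − 10 → 602
End of period: [913, 853, 602, 1537, 1381]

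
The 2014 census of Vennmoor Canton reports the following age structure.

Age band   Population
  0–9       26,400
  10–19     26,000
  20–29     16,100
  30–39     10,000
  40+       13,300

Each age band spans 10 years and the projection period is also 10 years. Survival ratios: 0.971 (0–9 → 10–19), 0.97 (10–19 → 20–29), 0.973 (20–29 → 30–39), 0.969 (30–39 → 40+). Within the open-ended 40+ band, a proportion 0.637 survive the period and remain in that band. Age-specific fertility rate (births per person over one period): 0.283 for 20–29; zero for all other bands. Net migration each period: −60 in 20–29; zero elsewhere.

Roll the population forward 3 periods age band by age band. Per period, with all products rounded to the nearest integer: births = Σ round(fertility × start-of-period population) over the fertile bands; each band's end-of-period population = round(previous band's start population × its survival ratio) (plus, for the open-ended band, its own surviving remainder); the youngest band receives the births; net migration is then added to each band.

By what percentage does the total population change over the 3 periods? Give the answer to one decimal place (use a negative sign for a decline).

-9.5

Period 1:
Births: 16100 * 0.283 = 4556
10–19: 26400 * 0.971 = 25634
20–29: 26000 * 0.97 = 25220
30–39: 16100 * 0.973 = 15665
40+: 10000 * 0.969 + 13300 * 0.637 = 9690 + 8472 = 18162
Net migration: 20–29 − 60 → 25160
End of period: [4556, 25634, 25160, 15665, 18162]
Period 2:
Births: 25160 * 0.283 = 7120
10–19: 4556 * 0.971 = 4424
20–29: 25634 * 0.97 = 24865
30–39: 25160 * 0.973 = 24481
40+: 15665 * 0.969 + 18162 * 0.637 = 15179 + 11569 = 26748
Net migration: 20–29 − 60 → 24805
End of period: [7120, 4424, 24805, 24481, 26748]
Period 3:
Births: 24805 * 0.283 = 7020
10–19: 7120 * 0.971 = 6914
20–29: 4424 * 0.97 = 4291
30–39: 24805 * 0.973 = 24135
40+: 24481 * 0.969 + 26748 * 0.637 = 23722 + 17038 = 40760
Net migration: 20–29 − 60 → 4231
End of period: [7020, 6914, 4231, 24135, 40760]
Total: 91800 → 83060; change = -8740; percentage change = -9.5%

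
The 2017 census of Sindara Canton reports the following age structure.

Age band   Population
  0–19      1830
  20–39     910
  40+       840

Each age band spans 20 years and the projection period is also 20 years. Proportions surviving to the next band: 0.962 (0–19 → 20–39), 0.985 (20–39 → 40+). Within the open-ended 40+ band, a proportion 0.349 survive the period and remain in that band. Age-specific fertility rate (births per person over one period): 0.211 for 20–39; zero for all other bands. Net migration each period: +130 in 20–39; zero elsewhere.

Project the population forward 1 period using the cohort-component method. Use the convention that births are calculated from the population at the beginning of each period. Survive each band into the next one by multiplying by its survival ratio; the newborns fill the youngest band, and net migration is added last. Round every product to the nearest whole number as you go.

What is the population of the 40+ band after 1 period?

(Groups numbered youngest = 1 to oldest = 3.)
[period 1]
Births: 910 * 0.211 = 192
Group 2: 1830 * 0.962 = 1760
Group 3: 910 * 0.985 + 840 * 0.349 = 896 + 293 = 1189
Net migration: Group 2 + 130 → 1890
Population now: 0–19=192, 20–39=1890, 40+=1189

1189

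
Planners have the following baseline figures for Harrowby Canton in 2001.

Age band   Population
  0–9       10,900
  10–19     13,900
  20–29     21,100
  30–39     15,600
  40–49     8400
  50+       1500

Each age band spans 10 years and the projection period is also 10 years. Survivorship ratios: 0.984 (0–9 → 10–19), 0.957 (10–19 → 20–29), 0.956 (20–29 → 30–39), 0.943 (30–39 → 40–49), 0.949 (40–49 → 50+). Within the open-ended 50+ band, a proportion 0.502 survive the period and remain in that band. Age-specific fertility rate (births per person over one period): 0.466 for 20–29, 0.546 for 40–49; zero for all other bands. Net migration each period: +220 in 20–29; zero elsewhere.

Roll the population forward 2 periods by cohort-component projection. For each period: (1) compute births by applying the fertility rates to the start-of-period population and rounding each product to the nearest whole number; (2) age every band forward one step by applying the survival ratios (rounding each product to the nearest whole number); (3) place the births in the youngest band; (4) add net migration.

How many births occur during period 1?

Numbering the bands 1..6 from youngest to oldest:
[period 1]
Births: 21100 × 0.466 = 9833, 8400 × 0.546 = 4586 — total 14419
Band 2: 10900 × 0.984 = 10726
Band 3: 13900 × 0.957 = 13302
Band 4: 21100 × 0.956 = 20172
Band 5: 15600 × 0.943 = 14711
Band 6: 8400 × 0.949 + 1500 × 0.502 = 7972 + 753 = 8725
Net migration: Band 3 + 220 → 13522
→ [14419, 10726, 13522, 20172, 14711, 8725]

14419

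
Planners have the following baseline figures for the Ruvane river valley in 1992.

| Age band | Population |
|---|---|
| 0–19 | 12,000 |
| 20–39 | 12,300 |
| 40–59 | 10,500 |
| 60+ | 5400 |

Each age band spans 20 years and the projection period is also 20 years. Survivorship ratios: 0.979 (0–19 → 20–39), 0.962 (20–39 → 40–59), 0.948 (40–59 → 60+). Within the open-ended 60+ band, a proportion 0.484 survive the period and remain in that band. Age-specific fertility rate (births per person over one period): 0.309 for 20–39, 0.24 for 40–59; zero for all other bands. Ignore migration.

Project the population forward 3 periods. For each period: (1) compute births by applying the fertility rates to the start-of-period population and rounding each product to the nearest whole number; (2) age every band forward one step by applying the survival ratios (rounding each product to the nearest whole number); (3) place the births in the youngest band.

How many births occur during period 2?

Let band 1 be 0–19 through band 4 = 60+.
— Period 1 —
Births: 12300 × 0.309 = 3801 ; 10500 × 0.24 = 2520 ⇒ total 6321
Band 2: 12000 × 0.979 = 11748
Band 3: 12300 × 0.962 = 11833
Band 4: 10500 × 0.948 + 5400 × 0.484 = 9954 + 2614 = 12568
End of period: [6321, 11748, 11833, 12568]
— Period 2 —
Births: 11748 × 0.309 = 3630 ; 11833 × 0.24 = 2840 ⇒ total 6470
Band 2: 6321 × 0.979 = 6188
Band 3: 11748 × 0.962 = 11302
Band 4: 11833 × 0.948 + 12568 × 0.484 = 11218 + 6083 = 17301
End of period: [6470, 6188, 11302, 17301]

6470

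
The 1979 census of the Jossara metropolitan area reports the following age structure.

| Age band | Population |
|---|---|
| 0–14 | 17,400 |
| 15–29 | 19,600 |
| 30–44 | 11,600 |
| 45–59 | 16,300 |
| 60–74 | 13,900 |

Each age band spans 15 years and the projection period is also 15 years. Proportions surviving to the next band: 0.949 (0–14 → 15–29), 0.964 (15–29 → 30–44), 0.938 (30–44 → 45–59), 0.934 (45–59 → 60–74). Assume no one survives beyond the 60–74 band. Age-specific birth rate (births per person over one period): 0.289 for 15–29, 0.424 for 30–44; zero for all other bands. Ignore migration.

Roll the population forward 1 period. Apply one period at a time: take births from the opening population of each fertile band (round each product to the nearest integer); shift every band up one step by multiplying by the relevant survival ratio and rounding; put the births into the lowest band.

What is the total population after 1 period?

Call the groups 1 to 5, youngest first.
Period 1:
Births: 19600 × 0.289 = 5664  |  11600 × 0.424 = 4918 → 10582
Group 2: 17400 × 0.949 = 16513
Group 3: 19600 × 0.964 = 18894
Group 4: 11600 × 0.938 = 10881
Group 5: 16300 × 0.934 = 15224
End of period: [10582, 16513, 18894, 10881, 15224]
Total after period 1: 10582 + 16513 + 18894 + 10881 + 15224 = 72094

72094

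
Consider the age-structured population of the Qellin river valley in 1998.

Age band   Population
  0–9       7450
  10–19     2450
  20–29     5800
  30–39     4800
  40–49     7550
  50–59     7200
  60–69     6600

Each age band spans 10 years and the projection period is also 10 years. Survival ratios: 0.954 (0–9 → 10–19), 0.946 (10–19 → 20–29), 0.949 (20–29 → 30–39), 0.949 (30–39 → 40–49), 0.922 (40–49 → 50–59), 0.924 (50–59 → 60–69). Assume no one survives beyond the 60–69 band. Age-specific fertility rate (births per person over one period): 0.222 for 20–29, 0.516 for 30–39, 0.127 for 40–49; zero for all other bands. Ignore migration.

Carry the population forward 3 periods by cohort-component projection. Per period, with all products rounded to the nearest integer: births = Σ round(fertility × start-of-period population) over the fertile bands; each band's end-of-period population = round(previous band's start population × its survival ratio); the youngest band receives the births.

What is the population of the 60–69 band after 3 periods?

(Bands numbered youngest = 1 to oldest = 7.)
Period 1:
Births: 5800 × 0.222 = 1288 ; 4800 × 0.516 = 2477 ; 7550 × 0.127 = 959 → total 4724
Band 2: 7450 × 0.954 = 7107
Band 3: 2450 × 0.946 = 2318
Band 4: 5800 × 0.949 = 5504
Band 5: 4800 × 0.949 = 4555
Band 6: 7550 × 0.922 = 6961
Band 7: 7200 × 0.924 = 6653
End of period: [4724, 7107, 2318, 5504, 4555, 6961, 6653]
Period 2:
Births: 2318 × 0.222 = 515 ; 5504 × 0.516 = 2840 ; 4555 × 0.127 = 578 → total 3933
Band 2: 4724 × 0.954 = 4507
Band 3: 7107 × 0.946 = 6723
Band 4: 2318 × 0.949 = 2200
Band 5: 5504 × 0.949 = 5223
Band 6: 4555 × 0.922 = 4200
Band 7: 6961 × 0.924 = 6432
End of period: [3933, 4507, 6723, 2200, 5223, 4200, 6432]
Period 3:
Births: 6723 × 0.222 = 1493 ; 2200 × 0.516 = 1135 ; 5223 × 0.127 = 663 → total 3291
Band 2: 3933 × 0.954 = 3752
Band 3: 4507 × 0.946 = 4264
Band 4: 6723 × 0.949 = 6380
Band 5: 2200 × 0.949 = 2088
Band 6: 5223 × 0.922 = 4816
Band 7: 4200 × 0.924 = 3881
End of period: [3291, 3752, 4264, 6380, 2088, 4816, 3881]

3881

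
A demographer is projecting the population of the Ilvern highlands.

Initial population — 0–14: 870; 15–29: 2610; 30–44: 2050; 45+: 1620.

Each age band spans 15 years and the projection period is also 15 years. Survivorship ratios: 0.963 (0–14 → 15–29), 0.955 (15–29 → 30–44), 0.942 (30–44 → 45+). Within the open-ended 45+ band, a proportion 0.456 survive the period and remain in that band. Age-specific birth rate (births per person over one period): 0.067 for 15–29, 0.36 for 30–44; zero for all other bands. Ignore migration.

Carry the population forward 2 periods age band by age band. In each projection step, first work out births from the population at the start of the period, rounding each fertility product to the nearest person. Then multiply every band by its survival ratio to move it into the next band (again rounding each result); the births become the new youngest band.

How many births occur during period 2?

953

Period 1.
Births: 2610 × 0.067 = 175, 2050 × 0.36 = 738 ⇒ total 913
15–29: 870 × 0.963 = 838
30–44: 2610 × 0.955 = 2493
45+: 2050 × 0.942 + 1620 × 0.456 = 1931 + 739 = 2670
Population now: 0–14=913, 15–29=838, 30–44=2493, 45+=2670
Period 2.
Births: 838 × 0.067 = 56, 2493 × 0.36 = 897 ⇒ total 953
15–29: 913 × 0.963 = 879
30–44: 838 × 0.955 = 800
45+: 2493 × 0.942 + 2670 × 0.456 = 2348 + 1218 = 3566
Population now: 0–14=953, 15–29=879, 30–44=800, 45+=3566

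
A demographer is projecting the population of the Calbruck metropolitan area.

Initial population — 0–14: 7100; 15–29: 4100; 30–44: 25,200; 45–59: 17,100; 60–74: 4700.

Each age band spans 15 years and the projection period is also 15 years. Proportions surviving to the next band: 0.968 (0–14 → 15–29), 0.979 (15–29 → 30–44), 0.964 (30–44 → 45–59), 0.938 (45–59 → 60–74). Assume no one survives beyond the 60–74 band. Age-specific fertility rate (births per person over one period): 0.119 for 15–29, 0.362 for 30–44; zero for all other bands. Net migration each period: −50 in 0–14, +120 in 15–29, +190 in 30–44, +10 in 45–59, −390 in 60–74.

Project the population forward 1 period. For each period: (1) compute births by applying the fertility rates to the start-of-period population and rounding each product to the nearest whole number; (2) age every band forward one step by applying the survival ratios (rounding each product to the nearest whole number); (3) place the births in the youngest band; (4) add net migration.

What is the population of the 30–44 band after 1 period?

— Period 1 —
Births: 4100 × 0.119 = 488, 25200 × 0.362 = 9122 → total 9610
15–29: 7100 × 0.968 = 6873
30–44: 4100 × 0.979 = 4014
45–59: 25200 × 0.964 = 24293
60–74: 17100 × 0.938 = 16040
Net migration: 0–14 − 50 → 9560; 15–29 + 120 → 6993; 30–44 + 190 → 4204; 45–59 + 10 → 24303; 60–74 − 390 → 15650
Giving 9560 / 6993 / 4204 / 24303 / 15650.

4204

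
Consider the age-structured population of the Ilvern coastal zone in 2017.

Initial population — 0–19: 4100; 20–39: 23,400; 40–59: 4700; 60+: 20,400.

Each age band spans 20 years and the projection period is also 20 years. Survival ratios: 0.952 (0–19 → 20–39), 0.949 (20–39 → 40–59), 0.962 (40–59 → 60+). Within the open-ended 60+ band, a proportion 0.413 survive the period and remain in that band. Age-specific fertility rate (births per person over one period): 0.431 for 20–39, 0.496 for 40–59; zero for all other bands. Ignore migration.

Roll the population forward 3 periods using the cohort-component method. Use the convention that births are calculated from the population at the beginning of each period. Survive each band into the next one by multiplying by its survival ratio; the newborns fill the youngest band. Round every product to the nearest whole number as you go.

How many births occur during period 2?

After projecting period 1:
Births: 23400 × 0.431 = 10085  |  4700 × 0.496 = 2331 → 12416
20–39: 4100 × 0.952 = 3903
40–59: 23400 × 0.949 = 22207
60+: 4700 × 0.962 + 20400 × 0.413 = 4521 + 8425 = 12946
→ [12416, 3903, 22207, 12946]
After projecting period 2:
Births: 3903 × 0.431 = 1682  |  22207 × 0.496 = 11015 → 12697
20–39: 12416 × 0.952 = 11820
40–59: 3903 × 0.949 = 3704
60+: 22207 × 0.962 + 12946 × 0.413 = 21363 + 5347 = 26710
→ [12697, 11820, 3704, 26710]

12697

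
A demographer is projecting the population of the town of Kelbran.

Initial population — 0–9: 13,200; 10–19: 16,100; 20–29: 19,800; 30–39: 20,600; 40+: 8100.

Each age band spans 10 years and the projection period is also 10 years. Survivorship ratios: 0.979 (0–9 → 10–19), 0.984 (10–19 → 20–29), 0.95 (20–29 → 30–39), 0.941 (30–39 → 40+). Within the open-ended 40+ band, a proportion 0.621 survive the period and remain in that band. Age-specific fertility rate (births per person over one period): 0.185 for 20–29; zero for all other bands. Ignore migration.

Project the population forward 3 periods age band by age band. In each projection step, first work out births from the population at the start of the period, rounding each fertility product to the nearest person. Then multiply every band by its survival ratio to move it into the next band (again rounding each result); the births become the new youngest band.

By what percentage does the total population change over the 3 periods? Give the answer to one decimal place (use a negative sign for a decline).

-28.8

Let band 1 be 0–9 through band 5 = 40+.
— Period 1 —
Births: 19800 × 0.185 = 3663
Band 2: 13200 × 0.979 = 12923
Band 3: 16100 × 0.984 = 15842
Band 4: 19800 × 0.95 = 18810
Band 5: 20600 × 0.941 + 8100 × 0.621 = 19385 + 5030 = 24415
Giving 3663 / 12923 / 15842 / 18810 / 24415.
— Period 2 —
Births: 15842 × 0.185 = 2931
Band 2: 3663 × 0.979 = 3586
Band 3: 12923 × 0.984 = 12716
Band 4: 15842 × 0.95 = 15050
Band 5: 18810 × 0.941 + 24415 × 0.621 = 17700 + 15162 = 32862
Giving 2931 / 3586 / 12716 / 15050 / 32862.
— Period 3 —
Births: 12716 × 0.185 = 2352
Band 2: 2931 × 0.979 = 2869
Band 3: 3586 × 0.984 = 3529
Band 4: 12716 × 0.95 = 12080
Band 5: 15050 × 0.941 + 32862 × 0.621 = 14162 + 20407 = 34569
Giving 2352 / 2869 / 3529 / 12080 / 34569.
Total: 77800 → 55399; change = -22401; percentage change = -28.8%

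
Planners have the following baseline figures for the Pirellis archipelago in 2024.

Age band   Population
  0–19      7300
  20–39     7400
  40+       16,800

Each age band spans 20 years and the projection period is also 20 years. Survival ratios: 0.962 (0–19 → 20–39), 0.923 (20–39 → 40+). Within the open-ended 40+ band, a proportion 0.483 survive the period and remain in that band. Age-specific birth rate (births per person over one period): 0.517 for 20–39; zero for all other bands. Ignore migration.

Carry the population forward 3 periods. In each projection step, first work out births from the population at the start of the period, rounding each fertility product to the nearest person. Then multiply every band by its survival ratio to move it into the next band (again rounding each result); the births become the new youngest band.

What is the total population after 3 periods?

15411

Numbering the bands 1..3 from youngest to oldest:
Period 1:
Births: 7400 × 0.517 = 3826
Band 2: 7300 × 0.962 = 7023
Band 3: 7400 × 0.923 + 16800 × 0.483 = 6830 + 8114 = 14944
→ [3826, 7023, 14944]
Period 2:
Births: 7023 × 0.517 = 3631
Band 2: 3826 × 0.962 = 3681
Band 3: 7023 × 0.923 + 14944 × 0.483 = 6482 + 7218 = 13700
→ [3631, 3681, 13700]
Period 3:
Births: 3681 × 0.517 = 1903
Band 2: 3631 × 0.962 = 3493
Band 3: 3681 × 0.923 + 13700 × 0.483 = 3398 + 6617 = 10015
→ [1903, 3493, 10015]
Total after period 3: 1903 + 3493 + 10015 = 15411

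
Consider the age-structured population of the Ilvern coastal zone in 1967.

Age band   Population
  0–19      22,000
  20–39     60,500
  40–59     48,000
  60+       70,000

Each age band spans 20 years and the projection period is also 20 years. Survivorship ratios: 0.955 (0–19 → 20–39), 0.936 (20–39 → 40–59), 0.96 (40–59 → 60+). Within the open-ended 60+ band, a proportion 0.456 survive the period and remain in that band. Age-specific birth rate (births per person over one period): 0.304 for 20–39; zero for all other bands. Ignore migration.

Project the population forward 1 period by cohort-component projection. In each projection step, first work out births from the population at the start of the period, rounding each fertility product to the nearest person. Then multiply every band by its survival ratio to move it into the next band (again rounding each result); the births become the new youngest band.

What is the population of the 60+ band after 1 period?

78000

Period 1:
Births: 60500 × 0.304 = 18392
20–39: 22000 × 0.955 = 21010
40–59: 60500 × 0.936 = 56628
60+: 48000 × 0.96 + 70000 × 0.456 = 46080 + 31920 = 78000
→ [18392, 21010, 56628, 78000]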